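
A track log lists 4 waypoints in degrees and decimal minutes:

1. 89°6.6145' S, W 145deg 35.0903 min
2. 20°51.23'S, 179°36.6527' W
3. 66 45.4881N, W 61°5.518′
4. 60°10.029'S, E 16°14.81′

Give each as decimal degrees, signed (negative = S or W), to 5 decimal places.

1. -89.11024, -145.58484
2. -20.85383, -179.61088
3. 66.75814, -61.09197
4. -60.16715, 16.24683

Point 1:
  Lat: 6.6145′ = 0.110242°; total 89.110242
  hemisphere S, so the sign is −
  Lon: 35.0903′ = 0.584838°; total 145.584838
  hemisphere W, so the sign is −
Point 2:
  Latitude: 20 + 51.23/60 = 20.853833
  hemisphere S, so the sign is −
  Longitude: 36.6527′ = 0.610878°; total 179.610878
  W → negative
Point 3:
  Lat: 66 + 45.4881/60 = 66.758135
  N ⇒ keep positive
  λ: 5.518′ = 0.091967°; total 61.091967
  hemisphere W, so the sign is −
Point 4:
  Lat: 10.029′ = 0.167150°; total 60.167150
  S ⇒ negate
  Longitude: 16 + 14.81/60 = 16.246833
  E → positive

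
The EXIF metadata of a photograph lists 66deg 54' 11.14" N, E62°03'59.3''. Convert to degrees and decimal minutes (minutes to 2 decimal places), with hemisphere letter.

66° 54.19′ N, 62° 3.99′ E

Lat: 54 + 11.14/60 = 54.1857′
λ: seconds/60 = 0.98833; minutes = 3 + 0.98833 = 3.9883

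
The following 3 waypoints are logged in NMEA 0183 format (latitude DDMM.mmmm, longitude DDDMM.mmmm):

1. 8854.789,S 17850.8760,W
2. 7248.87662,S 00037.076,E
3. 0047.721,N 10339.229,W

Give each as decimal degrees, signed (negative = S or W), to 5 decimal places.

Point 1:
  Lat: degrees = first 2 digits = 88, minutes = 54.789; 88 + 54.789/60 = 88.913150
  S → negative
  Lon: degrees = first 3 digits = 178, minutes = 50.876; 178 + 50.876/60 = 178.847933
  hemisphere W, so the sign is −
Point 2:
  Lat: degrees = first 2 digits = 72, minutes = 48.87662; 72 + 48.87662/60 = 72.814610
  hemisphere S, so the sign is −
  Longitude: degrees = first 3 digits = 0, minutes = 37.076; 0 + 37.076/60 = 0.617933
  E → positive
Point 3:
  Lat: degrees = first 2 digits = 0, minutes = 47.721; 0 + 47.721/60 = 0.795350
  N ⇒ keep positive
  Lon: split at 3 digits → 103° and 39.229′; 103 + 39.229/60 = 103.653817
  W → negative

1. -88.91315, -178.84793
2. -72.81461, 0.61793
3. 0.79535, -103.65382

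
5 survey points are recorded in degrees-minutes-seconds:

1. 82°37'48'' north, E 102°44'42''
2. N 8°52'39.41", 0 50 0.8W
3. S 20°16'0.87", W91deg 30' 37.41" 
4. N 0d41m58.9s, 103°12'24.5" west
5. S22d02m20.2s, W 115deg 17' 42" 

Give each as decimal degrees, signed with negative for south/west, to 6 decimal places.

1. 82.630000, 102.745000
2. 8.877614, -0.833556
3. -20.266908, -91.510392
4. 0.699694, -103.206806
5. -22.038944, -115.295000

Point 1:
  Lat: 82° + 37/60 + 48/3600 = 82 + 0.616667 + 0.013333 = 82.6300000
  N → positive
  Lon: 44′ + 42″ = 44.70000′; 102 + 44.70000/60 = 102.7450000
  E → positive
Point 2:
  Lat: 52′ + 39.41″ = 52.65683′; 8 + 52.65683/60 = 8.8776139
  N → positive
  λ: 0 + 50/60 + 0.8/3600 = 0.8335556
  hemisphere W, so the sign is −
Point 3:
  φ: 20 + 16/60 + 0.87/3600 = 20.2669083
  S ⇒ negate
  Longitude: 30′ + 37.41″ = 30.62350′; 91 + 30.62350/60 = 91.5103917
  W ⇒ negate
Point 4:
  Latitude: 0° + 41/60 + 58.9/3600 = 0 + 0.683333 + 0.016361 = 0.6996944
  N ⇒ keep positive
  λ: 103° + 12/60 + 24.5/3600 = 103 + 0.200000 + 0.006806 = 103.2068056
  W ⇒ negate
Point 5:
  Lat: 22 + 2/60 + 20.2/3600 = 22.0389444
  S → negative
  λ: 17′ + 42″ = 17.70000′; 115 + 17.70000/60 = 115.2950000
  hemisphere W, so the sign is −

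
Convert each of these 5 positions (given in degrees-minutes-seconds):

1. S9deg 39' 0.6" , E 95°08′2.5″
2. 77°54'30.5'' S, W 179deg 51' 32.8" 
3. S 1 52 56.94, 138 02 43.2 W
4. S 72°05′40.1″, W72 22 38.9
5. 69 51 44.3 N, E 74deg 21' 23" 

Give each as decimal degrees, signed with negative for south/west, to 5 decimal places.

1. -9.65017, 95.13403
2. -77.90847, -179.85911
3. -1.88248, -138.04533
4. -72.09447, -72.37747
5. 69.86231, 74.35639

Point 1:
  Latitude: 39′ + 0.6″ = 39.01000′; 9 + 39.01000/60 = 9.650167
  S → negative
  Longitude: 95° + 8/60 + 2.5/3600 = 95 + 0.133333 + 0.000694 = 95.134028
  E → positive
Point 2:
  Latitude: 54′ + 30.5″ = 54.50833′; 77 + 54.50833/60 = 77.908472
  S → negative
  Longitude: 179 + 51/60 + 32.8/3600 = 179.859111
  W → negative
Point 3:
  Lat: 1 + 52/60 + 56.94/3600 = 1.882483
  hemisphere S, so the sign is −
  Lon: 138° + 2/60 + 43.2/3600 = 138 + 0.033333 + 0.012000 = 138.045333
  hemisphere W, so the sign is −
Point 4:
  φ: 5′ + 40.1″ = 5.66833′; 72 + 5.66833/60 = 72.094472
  S → negative
  Lon: 72 + 22/60 + 38.9/3600 = 72.377472
  W ⇒ negate
Point 5:
  Lat: 69 + 51/60 + 44.3/3600 = 69.862306
  N ⇒ keep positive
  Longitude: 74 + 21/60 + 23/3600 = 74.356389
  E → positive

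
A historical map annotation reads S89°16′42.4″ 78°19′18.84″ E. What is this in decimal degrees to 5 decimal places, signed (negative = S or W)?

-89.27844, 78.32190

Lat: 16′ + 42.4″ = 16.70667′; 89 + 16.70667/60 = 89.278444
S → negative
Longitude: 19′ + 18.84″ = 19.31400′; 78 + 19.31400/60 = 78.321900
E ⇒ keep positive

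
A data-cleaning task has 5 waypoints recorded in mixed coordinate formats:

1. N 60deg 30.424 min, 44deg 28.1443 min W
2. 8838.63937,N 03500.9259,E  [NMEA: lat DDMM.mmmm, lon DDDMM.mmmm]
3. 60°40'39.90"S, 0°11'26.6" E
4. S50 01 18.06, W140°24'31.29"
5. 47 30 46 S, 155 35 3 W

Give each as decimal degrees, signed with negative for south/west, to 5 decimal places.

1. 60.50707, -44.46907
2. 88.64399, 35.01543
3. -60.67775, 0.19072
4. -50.02168, -140.40869
5. -47.51278, -155.58417

Point 1:
  Lat: 30.424′ = 0.507067°; total 60.507067
  N → positive
  λ: 28.1443′ = 0.469072°; total 44.469072
  W ⇒ negate
Point 2:
  φ: split at 2 digits → 88° and 38.63937′; 88 + 38.63937/60 = 88.643990
  N ⇒ keep positive
  λ: split at 3 digits → 035° and 0.9259′; 35 + 0.9259/60 = 35.015432
  E → positive
Point 3:
  Lat: 60 + 40/60 + 39.9/3600 = 60.677750
  hemisphere S, so the sign is −
  λ: 11′ + 26.6″ = 11.44333′; 0 + 11.44333/60 = 0.190722
  E ⇒ keep positive
Point 4:
  Latitude: 50 + 1/60 + 18.06/3600 = 50.021683
  hemisphere S, so the sign is −
  λ: 24′ + 31.29″ = 24.52150′; 140 + 24.52150/60 = 140.408692
  W ⇒ negate
Point 5:
  Latitude: 47° + 30/60 + 46/3600 = 47 + 0.500000 + 0.012778 = 47.512778
  hemisphere S, so the sign is −
  Longitude: 155 + 35/60 + 3/3600 = 155.584167
  W ⇒ negate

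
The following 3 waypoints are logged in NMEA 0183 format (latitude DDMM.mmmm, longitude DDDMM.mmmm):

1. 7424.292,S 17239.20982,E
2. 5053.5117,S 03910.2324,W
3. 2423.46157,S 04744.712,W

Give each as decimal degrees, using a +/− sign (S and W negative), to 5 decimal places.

1. -74.40487, 172.65350
2. -50.89186, -39.17054
3. -24.39103, -47.74520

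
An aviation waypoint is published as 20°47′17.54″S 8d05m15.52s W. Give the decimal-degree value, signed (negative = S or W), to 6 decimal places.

-20.788206, -8.087644

Latitude: 20 + 47/60 + 17.54/3600 = 20.7882056
S → negative
Lon: 8° + 5/60 + 15.52/3600 = 8 + 0.083333 + 0.004311 = 8.0876444
hemisphere W, so the sign is −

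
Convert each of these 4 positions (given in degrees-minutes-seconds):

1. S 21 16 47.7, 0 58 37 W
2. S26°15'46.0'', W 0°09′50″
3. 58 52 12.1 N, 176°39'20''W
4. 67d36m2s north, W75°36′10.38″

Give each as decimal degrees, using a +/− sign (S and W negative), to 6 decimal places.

Point 1:
  Latitude: 21 + 16/60 + 47.7/3600 = 21.2799167
  S → negative
  λ: 0 + 58/60 + 37/3600 = 0.9769444
  hemisphere W, so the sign is −
Point 2:
  φ: 15′ + 46″ = 15.76667′; 26 + 15.76667/60 = 26.2627778
  S ⇒ negate
  Lon: 0° + 9/60 + 50/3600 = 0 + 0.150000 + 0.013889 = 0.1638889
  W ⇒ negate
Point 3:
  φ: 58 + 52/60 + 12.1/3600 = 58.8700278
  N → positive
  Lon: 176 + 39/60 + 20/3600 = 176.6555556
  W → negative
Point 4:
  Lat: 67 + 36/60 + 2/3600 = 67.6005556
  N ⇒ keep positive
  Longitude: 75° + 36/60 + 10.38/3600 = 75 + 0.600000 + 0.002883 = 75.6028833
  W ⇒ negate

1. -21.279917, -0.976944
2. -26.262778, -0.163889
3. 58.870028, -176.655556
4. 67.600556, -75.602883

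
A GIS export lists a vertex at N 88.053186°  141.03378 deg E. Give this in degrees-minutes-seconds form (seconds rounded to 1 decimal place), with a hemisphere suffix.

88°03′11.5″ N, 141°02′1.6″ E

Latitude: 0.053186° → 3.19116′; 0.19116 × 60 = 11.470″
Lon: whole degrees 141; 2.02680′ → 2′ and 1.608″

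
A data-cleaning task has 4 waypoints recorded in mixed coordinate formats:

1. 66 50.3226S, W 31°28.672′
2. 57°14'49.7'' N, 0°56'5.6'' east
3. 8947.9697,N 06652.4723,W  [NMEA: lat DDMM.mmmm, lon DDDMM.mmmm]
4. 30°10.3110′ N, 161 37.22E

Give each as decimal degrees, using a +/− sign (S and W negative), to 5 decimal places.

Point 1:
  φ: 66 + 50.3226/60 = 66.838710
  hemisphere S, so the sign is −
  Longitude: 31 + 28.672/60 = 31.477867
  hemisphere W, so the sign is −
Point 2:
  Lat: 57° + 14/60 + 49.7/3600 = 57 + 0.233333 + 0.013806 = 57.247139
  N → positive
  Lon: 56′ + 5.6″ = 56.09333′; 0 + 56.09333/60 = 0.934889
  E → positive
Point 3:
  φ: split at 2 digits → 89° and 47.9697′; 89 + 47.9697/60 = 89.799495
  N → positive
  λ: degrees = first 3 digits = 66, minutes = 52.4723; 66 + 52.4723/60 = 66.874538
  hemisphere W, so the sign is −
Point 4:
  Latitude: 30 + 10.311/60 = 30.171850
  N → positive
  Longitude: 161 + 37.22/60 = 161.620333
  E → positive

1. -66.83871, -31.47787
2. 57.24714, 0.93489
3. 89.79950, -66.87454
4. 30.17185, 161.62033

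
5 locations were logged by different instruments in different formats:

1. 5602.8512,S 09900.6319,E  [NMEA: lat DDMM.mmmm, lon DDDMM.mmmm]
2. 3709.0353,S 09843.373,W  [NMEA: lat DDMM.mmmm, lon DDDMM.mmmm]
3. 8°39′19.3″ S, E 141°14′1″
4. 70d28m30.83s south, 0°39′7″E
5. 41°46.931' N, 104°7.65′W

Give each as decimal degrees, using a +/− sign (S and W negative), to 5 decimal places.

1. -56.04752, 99.01053
2. -37.15059, -98.72288
3. -8.65536, 141.23361
4. -70.47523, 0.65194
5. 41.78218, -104.12750

Point 1:
  φ: split at 2 digits → 56° and 2.8512′; 56 + 2.8512/60 = 56.047520
  S → negative
  Longitude: split at 3 digits → 099° and 0.6319′; 99 + 0.6319/60 = 99.010532
  E ⇒ keep positive
Point 2:
  Latitude: degrees = first 2 digits = 37, minutes = 9.0353; 37 + 9.0353/60 = 37.150588
  S → negative
  Lon: split at 3 digits → 098° and 43.373′; 98 + 43.373/60 = 98.722883
  W → negative
Point 3:
  φ: 8° + 39/60 + 19.3/3600 = 8 + 0.650000 + 0.005361 = 8.655361
  hemisphere S, so the sign is −
  λ: 14′ + 1″ = 14.01667′; 141 + 14.01667/60 = 141.233611
  E → positive
Point 4:
  Lat: 28′ + 30.83″ = 28.51383′; 70 + 28.51383/60 = 70.475231
  hemisphere S, so the sign is −
  Lon: 39′ + 7″ = 39.11667′; 0 + 39.11667/60 = 0.651944
  E ⇒ keep positive
Point 5:
  Lat: 41 + 46.931/60 = 41.782183
  N → positive
  Longitude: 104 + 7.65/60 = 104.127500
  W ⇒ negate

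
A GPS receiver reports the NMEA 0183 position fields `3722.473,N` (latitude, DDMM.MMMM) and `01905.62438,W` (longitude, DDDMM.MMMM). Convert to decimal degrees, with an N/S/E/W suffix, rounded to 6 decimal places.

37.374550° N, 19.093740° W

Lat: split at 2 digits → 37° and 22.473′; 37 + 22.473/60 = 37.3745500
Lon: split at 3 digits → 019° and 5.62438′; 19 + 5.62438/60 = 19.0937397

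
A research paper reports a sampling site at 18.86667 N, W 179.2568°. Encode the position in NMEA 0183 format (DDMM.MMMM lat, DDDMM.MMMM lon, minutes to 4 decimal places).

1852.0002,N / 17915.4080,W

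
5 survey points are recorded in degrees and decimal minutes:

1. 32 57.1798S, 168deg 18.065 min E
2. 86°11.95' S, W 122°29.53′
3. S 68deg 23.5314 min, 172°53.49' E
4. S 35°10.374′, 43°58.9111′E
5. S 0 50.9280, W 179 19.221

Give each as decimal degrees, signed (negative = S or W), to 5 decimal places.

1. -32.95300, 168.30108
2. -86.19917, -122.49217
3. -68.39219, 172.89150
4. -35.17290, 43.98185
5. -0.84880, -179.32035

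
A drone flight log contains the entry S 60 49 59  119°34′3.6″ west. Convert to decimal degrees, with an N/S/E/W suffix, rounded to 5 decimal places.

60.83306° S, 119.56767° W

Lat: 49′ + 59″ = 49.98333′; 60 + 49.98333/60 = 60.833056
Longitude: 119° + 34/60 + 3.6/3600 = 119 + 0.566667 + 0.001000 = 119.567667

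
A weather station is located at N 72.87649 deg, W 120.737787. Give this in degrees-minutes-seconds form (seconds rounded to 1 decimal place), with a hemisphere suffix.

72°52′35.4″ N, 120°44′16.0″ W

Lat: 0.876490 × 60 = 52.58940′ → 52′, remainder × 60 = 35.364″
Lon: 0.737787 × 60 = 44.26722′ → 44′, remainder × 60 = 16.033″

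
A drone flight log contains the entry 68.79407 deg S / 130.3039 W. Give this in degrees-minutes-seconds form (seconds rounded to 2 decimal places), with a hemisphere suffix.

Latitude: whole degrees 68; 47.64420′ → 47′ and 38.6520″
Lon: 0.303900 × 60 = 18.23400′ → 18′, remainder × 60 = 14.0400″

68°47′38.65″ S, 130°18′14.04″ W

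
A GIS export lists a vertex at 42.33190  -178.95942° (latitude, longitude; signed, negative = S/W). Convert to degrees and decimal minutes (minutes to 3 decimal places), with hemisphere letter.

42° 19.914′ N, 178° 57.565′ W

Lat: 42° + 0.331900 × 60 = 42° 19.91400′
Longitude is negative → W; |value| = 178.959420
λ: 178° + 0.959420 × 60 = 178° 57.56520′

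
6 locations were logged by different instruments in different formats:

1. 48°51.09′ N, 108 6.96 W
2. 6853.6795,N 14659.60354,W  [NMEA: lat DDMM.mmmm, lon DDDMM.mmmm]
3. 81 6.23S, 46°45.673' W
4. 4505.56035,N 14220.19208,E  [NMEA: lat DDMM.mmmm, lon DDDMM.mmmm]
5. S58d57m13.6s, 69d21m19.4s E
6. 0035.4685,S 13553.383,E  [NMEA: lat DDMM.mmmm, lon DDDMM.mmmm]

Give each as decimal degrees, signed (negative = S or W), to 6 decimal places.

1. 48.851500, -108.116000
2. 68.894658, -146.993392
3. -81.103833, -46.761217
4. 45.092673, 142.336535
5. -58.953778, 69.355389
6. -0.591142, 135.889717

Point 1:
  φ: 51.09′ = 0.851500°; total 48.8515000
  N → positive
  Lon: 6.96′ = 0.116000°; total 108.1160000
  W ⇒ negate
Point 2:
  φ: degrees = first 2 digits = 68, minutes = 53.6795; 68 + 53.6795/60 = 68.8946583
  N ⇒ keep positive
  Longitude: split at 3 digits → 146° and 59.60354′; 146 + 59.60354/60 = 146.9933923
  hemisphere W, so the sign is −
Point 3:
  Lat: 6.23′ = 0.103833°; total 81.1038333
  S ⇒ negate
  λ: 46 + 45.673/60 = 46.7612167
  hemisphere W, so the sign is −
Point 4:
  φ: degrees = first 2 digits = 45, minutes = 5.56035; 45 + 5.56035/60 = 45.0926725
  N → positive
  Lon: degrees = first 3 digits = 142, minutes = 20.19208; 142 + 20.19208/60 = 142.3365347
  E ⇒ keep positive
Point 5:
  φ: 58 + 57/60 + 13.6/3600 = 58.9537778
  hemisphere S, so the sign is −
  λ: 69 + 21/60 + 19.4/3600 = 69.3553889
  E → positive
Point 6:
  Latitude: degrees = first 2 digits = 0, minutes = 35.4685; 0 + 35.4685/60 = 0.5911417
  S ⇒ negate
  Lon: degrees = first 3 digits = 135, minutes = 53.383; 135 + 53.383/60 = 135.8897167
  E → positive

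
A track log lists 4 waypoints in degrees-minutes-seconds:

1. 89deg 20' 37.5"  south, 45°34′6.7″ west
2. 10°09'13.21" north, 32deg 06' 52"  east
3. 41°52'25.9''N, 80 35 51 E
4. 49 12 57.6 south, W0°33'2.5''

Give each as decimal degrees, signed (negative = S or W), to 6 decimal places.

Point 1:
  Lat: 89° + 20/60 + 37.5/3600 = 89 + 0.333333 + 0.010417 = 89.3437500
  S ⇒ negate
  Longitude: 34′ + 6.7″ = 34.11167′; 45 + 34.11167/60 = 45.5685278
  hemisphere W, so the sign is −
Point 2:
  Latitude: 10 + 9/60 + 13.21/3600 = 10.1536694
  N ⇒ keep positive
  Longitude: 32 + 6/60 + 52/3600 = 32.1144444
  E → positive
Point 3:
  φ: 41 + 52/60 + 25.9/3600 = 41.8738611
  N → positive
  λ: 80 + 35/60 + 51/3600 = 80.5975000
  E → positive
Point 4:
  Latitude: 49 + 12/60 + 57.6/3600 = 49.2160000
  hemisphere S, so the sign is −
  λ: 0° + 33/60 + 2.5/3600 = 0 + 0.550000 + 0.000694 = 0.5506944
  W → negative

1. -89.343750, -45.568528
2. 10.153669, 32.114444
3. 41.873861, 80.597500
4. -49.216000, -0.550694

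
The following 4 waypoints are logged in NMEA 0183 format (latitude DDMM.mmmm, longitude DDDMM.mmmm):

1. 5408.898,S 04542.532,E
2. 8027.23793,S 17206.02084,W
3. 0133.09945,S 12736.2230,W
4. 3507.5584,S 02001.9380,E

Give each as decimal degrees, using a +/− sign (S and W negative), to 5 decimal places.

1. -54.14830, 45.70887
2. -80.45397, -172.10035
3. -1.55166, -127.60372
4. -35.12597, 20.03230

Point 1:
  Lat: degrees = first 2 digits = 54, minutes = 8.898; 54 + 8.898/60 = 54.148300
  S → negative
  Lon: split at 3 digits → 045° and 42.532′; 45 + 42.532/60 = 45.708867
  E → positive
Point 2:
  Latitude: degrees = first 2 digits = 80, minutes = 27.23793; 80 + 27.23793/60 = 80.453966
  S ⇒ negate
  λ: split at 3 digits → 172° and 6.02084′; 172 + 6.02084/60 = 172.100347
  W → negative
Point 3:
  Lat: split at 2 digits → 01° and 33.09945′; 1 + 33.09945/60 = 1.551658
  S ⇒ negate
  λ: degrees = first 3 digits = 127, minutes = 36.223; 127 + 36.223/60 = 127.603717
  W ⇒ negate
Point 4:
  φ: split at 2 digits → 35° and 7.5584′; 35 + 7.5584/60 = 35.125973
  hemisphere S, so the sign is −
  Longitude: degrees = first 3 digits = 20, minutes = 1.938; 20 + 1.938/60 = 20.032300
  E → positive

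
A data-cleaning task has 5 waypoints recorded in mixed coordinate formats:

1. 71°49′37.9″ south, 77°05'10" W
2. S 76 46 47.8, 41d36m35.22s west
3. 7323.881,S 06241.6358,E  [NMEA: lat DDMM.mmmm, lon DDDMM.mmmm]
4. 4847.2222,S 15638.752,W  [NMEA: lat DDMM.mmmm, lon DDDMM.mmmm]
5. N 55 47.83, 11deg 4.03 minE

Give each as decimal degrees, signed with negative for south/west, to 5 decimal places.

Point 1:
  φ: 49′ + 37.9″ = 49.63167′; 71 + 49.63167/60 = 71.827194
  S → negative
  Lon: 5′ + 10″ = 5.16667′; 77 + 5.16667/60 = 77.086111
  hemisphere W, so the sign is −
Point 2:
  φ: 46′ + 47.8″ = 46.79667′; 76 + 46.79667/60 = 76.779944
  S ⇒ negate
  Lon: 41 + 36/60 + 35.22/3600 = 41.609783
  hemisphere W, so the sign is −
Point 3:
  Lat: degrees = first 2 digits = 73, minutes = 23.881; 73 + 23.881/60 = 73.398017
  hemisphere S, so the sign is −
  Lon: split at 3 digits → 062° and 41.6358′; 62 + 41.6358/60 = 62.693930
  E → positive
Point 4:
  Latitude: degrees = first 2 digits = 48, minutes = 47.2222; 48 + 47.2222/60 = 48.787037
  S ⇒ negate
  λ: split at 3 digits → 156° and 38.752′; 156 + 38.752/60 = 156.645867
  W ⇒ negate
Point 5:
  Lat: 47.83′ = 0.797167°; total 55.797167
  N → positive
  Longitude: 11 + 4.03/60 = 11.067167
  E ⇒ keep positive

1. -71.82719, -77.08611
2. -76.77994, -41.60978
3. -73.39802, 62.69393
4. -48.78704, -156.64587
5. 55.79717, 11.06717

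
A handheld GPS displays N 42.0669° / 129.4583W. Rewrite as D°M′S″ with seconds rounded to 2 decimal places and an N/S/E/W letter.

Lat: 0.066900° → 4.01400′; 0.01400 × 60 = 0.8400″
Longitude: 0.458300° → 27.49800′; 0.49800 × 60 = 29.8800″

42°04′0.84″ N, 129°27′29.88″ W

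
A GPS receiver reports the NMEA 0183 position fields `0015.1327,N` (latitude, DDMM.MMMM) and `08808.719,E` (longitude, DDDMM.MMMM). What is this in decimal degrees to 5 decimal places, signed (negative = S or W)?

Latitude: split at 2 digits → 00° and 15.1327′; 0 + 15.1327/60 = 0.252212
N ⇒ keep positive
Longitude: split at 3 digits → 088° and 8.719′; 88 + 8.719/60 = 88.145317
E → positive

0.25221, 88.14532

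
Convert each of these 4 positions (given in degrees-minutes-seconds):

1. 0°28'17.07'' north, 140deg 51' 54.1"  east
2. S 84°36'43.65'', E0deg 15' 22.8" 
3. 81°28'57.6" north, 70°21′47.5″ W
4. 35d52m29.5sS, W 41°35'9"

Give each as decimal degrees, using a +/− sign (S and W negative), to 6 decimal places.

1. 0.471408, 140.865028
2. -84.612125, 0.256333
3. 81.482667, -70.363194
4. -35.874861, -41.585833

Point 1:
  Latitude: 28′ + 17.07″ = 28.28450′; 0 + 28.28450/60 = 0.4714083
  N ⇒ keep positive
  λ: 51′ + 54.1″ = 51.90167′; 140 + 51.90167/60 = 140.8650278
  E → positive
Point 2:
  Latitude: 84 + 36/60 + 43.65/3600 = 84.6121250
  S ⇒ negate
  λ: 0 + 15/60 + 22.8/3600 = 0.2563333
  E ⇒ keep positive
Point 3:
  φ: 28′ + 57.6″ = 28.96000′; 81 + 28.96000/60 = 81.4826667
  N → positive
  Longitude: 70 + 21/60 + 47.5/3600 = 70.3631944
  W → negative
Point 4:
  Latitude: 35° + 52/60 + 29.5/3600 = 35 + 0.866667 + 0.008194 = 35.8748611
  S ⇒ negate
  Lon: 35′ + 9″ = 35.15000′; 41 + 35.15000/60 = 41.5858333
  W → negative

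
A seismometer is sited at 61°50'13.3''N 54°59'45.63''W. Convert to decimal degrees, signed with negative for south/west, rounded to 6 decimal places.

Lat: 50′ + 13.3″ = 50.22167′; 61 + 50.22167/60 = 61.8370278
N → positive
Lon: 54° + 59/60 + 45.63/3600 = 54 + 0.983333 + 0.012675 = 54.9960083
hemisphere W, so the sign is −

61.837028, -54.996008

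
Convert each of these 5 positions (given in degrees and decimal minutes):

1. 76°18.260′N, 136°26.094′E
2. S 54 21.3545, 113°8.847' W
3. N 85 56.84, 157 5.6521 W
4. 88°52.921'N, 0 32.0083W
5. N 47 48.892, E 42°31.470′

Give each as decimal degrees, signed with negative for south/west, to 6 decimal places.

1. 76.304333, 136.434900
2. -54.355908, -113.147450
3. 85.947333, -157.094202
4. 88.882017, -0.533472
5. 47.814867, 42.524500

Point 1:
  Lat: 76 + 18.26/60 = 76.3043333
  N ⇒ keep positive
  Longitude: 26.094′ = 0.434900°; total 136.4349000
  E → positive
Point 2:
  Lat: 21.3545′ = 0.355908°; total 54.3559083
  S → negative
  Longitude: 8.847′ = 0.147450°; total 113.1474500
  W → negative
Point 3:
  Lat: 56.84′ = 0.947333°; total 85.9473333
  N → positive
  Lon: 157 + 5.6521/60 = 157.0942017
  W → negative
Point 4:
  φ: 88 + 52.921/60 = 88.8820167
  N → positive
  λ: 0 + 32.0083/60 = 0.5334717
  W ⇒ negate
Point 5:
  Latitude: 48.892′ = 0.814867°; total 47.8148667
  N → positive
  Lon: 31.47′ = 0.524500°; total 42.5245000
  E → positive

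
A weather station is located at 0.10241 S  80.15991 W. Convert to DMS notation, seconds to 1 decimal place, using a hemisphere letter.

φ: 0.102410° → 6.14460′; 0.14460 × 60 = 8.676″
λ: whole degrees 80; 9.59460′ → 9′ and 35.676″

0°06′8.7″ S, 80°09′35.7″ W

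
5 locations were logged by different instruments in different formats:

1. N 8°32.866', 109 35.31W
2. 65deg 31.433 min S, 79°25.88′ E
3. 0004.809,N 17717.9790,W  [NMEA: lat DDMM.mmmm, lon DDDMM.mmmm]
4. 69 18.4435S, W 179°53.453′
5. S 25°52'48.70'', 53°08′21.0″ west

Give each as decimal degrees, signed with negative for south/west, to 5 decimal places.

1. 8.54777, -109.58850
2. -65.52388, 79.43133
3. 0.08015, -177.29965
4. -69.30739, -179.89088
5. -25.88019, -53.13917

Point 1:
  φ: 32.866′ = 0.547767°; total 8.547767
  N → positive
  Lon: 109 + 35.31/60 = 109.588500
  hemisphere W, so the sign is −
Point 2:
  φ: 65 + 31.433/60 = 65.523883
  S ⇒ negate
  λ: 79 + 25.88/60 = 79.431333
  E ⇒ keep positive
Point 3:
  Lat: degrees = first 2 digits = 0, minutes = 4.809; 0 + 4.809/60 = 0.080150
  N → positive
  Longitude: degrees = first 3 digits = 177, minutes = 17.979; 177 + 17.979/60 = 177.299650
  W ⇒ negate
Point 4:
  Latitude: 69 + 18.4435/60 = 69.307392
  hemisphere S, so the sign is −
  Longitude: 179 + 53.453/60 = 179.890883
  W ⇒ negate
Point 5:
  Latitude: 25° + 52/60 + 48.7/3600 = 25 + 0.866667 + 0.013528 = 25.880194
  S → negative
  λ: 53 + 8/60 + 21/3600 = 53.139167
  W → negative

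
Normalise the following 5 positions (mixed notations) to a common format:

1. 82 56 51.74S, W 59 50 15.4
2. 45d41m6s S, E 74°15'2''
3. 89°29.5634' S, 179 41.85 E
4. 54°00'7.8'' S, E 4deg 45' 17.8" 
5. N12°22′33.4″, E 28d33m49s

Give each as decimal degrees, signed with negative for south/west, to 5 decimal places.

1. -82.94771, -59.83761
2. -45.68500, 74.25056
3. -89.49272, 179.69750
4. -54.00217, 4.75494
5. 12.37594, 28.56361

Point 1:
  Lat: 82 + 56/60 + 51.74/3600 = 82.947706
  S → negative
  Longitude: 59 + 50/60 + 15.4/3600 = 59.837611
  W → negative
Point 2:
  Latitude: 45° + 41/60 + 6/3600 = 45 + 0.683333 + 0.001667 = 45.685000
  hemisphere S, so the sign is −
  Longitude: 15′ + 2″ = 15.03333′; 74 + 15.03333/60 = 74.250556
  E → positive
Point 3:
  Latitude: 89 + 29.5634/60 = 89.492723
  hemisphere S, so the sign is −
  Longitude: 179 + 41.85/60 = 179.697500
  E → positive
Point 4:
  Latitude: 54° + 0/60 + 7.8/3600 = 54 + 0.000000 + 0.002167 = 54.002167
  hemisphere S, so the sign is −
  Lon: 45′ + 17.8″ = 45.29667′; 4 + 45.29667/60 = 4.754944
  E → positive
Point 5:
  Latitude: 22′ + 33.4″ = 22.55667′; 12 + 22.55667/60 = 12.375944
  N → positive
  λ: 33′ + 49″ = 33.81667′; 28 + 33.81667/60 = 28.563611
  E → positive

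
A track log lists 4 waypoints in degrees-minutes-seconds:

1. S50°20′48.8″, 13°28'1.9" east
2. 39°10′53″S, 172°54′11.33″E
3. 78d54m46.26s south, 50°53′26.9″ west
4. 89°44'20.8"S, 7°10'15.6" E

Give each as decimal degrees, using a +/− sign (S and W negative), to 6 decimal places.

Point 1:
  Lat: 50° + 20/60 + 48.8/3600 = 50 + 0.333333 + 0.013556 = 50.3468889
  S → negative
  Lon: 28′ + 1.9″ = 28.03167′; 13 + 28.03167/60 = 13.4671944
  E ⇒ keep positive
Point 2:
  Latitude: 39° + 10/60 + 53/3600 = 39 + 0.166667 + 0.014722 = 39.1813889
  hemisphere S, so the sign is −
  Longitude: 172 + 54/60 + 11.33/3600 = 172.9031472
  E ⇒ keep positive
Point 3:
  Lat: 54′ + 46.26″ = 54.77100′; 78 + 54.77100/60 = 78.9128500
  hemisphere S, so the sign is −
  λ: 50° + 53/60 + 26.9/3600 = 50 + 0.883333 + 0.007472 = 50.8908056
  hemisphere W, so the sign is −
Point 4:
  Lat: 89° + 44/60 + 20.8/3600 = 89 + 0.733333 + 0.005778 = 89.7391111
  S ⇒ negate
  λ: 10′ + 15.6″ = 10.26000′; 7 + 10.26000/60 = 7.1710000
  E → positive

1. -50.346889, 13.467194
2. -39.181389, 172.903147
3. -78.912850, -50.890806
4. -89.739111, 7.171000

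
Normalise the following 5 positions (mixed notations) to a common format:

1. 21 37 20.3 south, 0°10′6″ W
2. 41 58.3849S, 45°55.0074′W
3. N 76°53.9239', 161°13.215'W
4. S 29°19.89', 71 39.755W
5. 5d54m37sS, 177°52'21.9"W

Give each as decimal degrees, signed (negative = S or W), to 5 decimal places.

Point 1:
  φ: 21° + 37/60 + 20.3/3600 = 21 + 0.616667 + 0.005639 = 21.622306
  S ⇒ negate
  Lon: 0 + 10/60 + 6/3600 = 0.168333
  W → negative
Point 2:
  φ: 41 + 58.3849/60 = 41.973082
  S → negative
  λ: 55.0074′ = 0.916790°; total 45.916790
  hemisphere W, so the sign is −
Point 3:
  φ: 53.9239′ = 0.898732°; total 76.898732
  N → positive
  λ: 161 + 13.215/60 = 161.220250
  W → negative
Point 4:
  Latitude: 29 + 19.89/60 = 29.331500
  S ⇒ negate
  λ: 39.755′ = 0.662583°; total 71.662583
  W ⇒ negate
Point 5:
  φ: 5 + 54/60 + 37/3600 = 5.910278
  S ⇒ negate
  λ: 177 + 52/60 + 21.9/3600 = 177.872750
  W ⇒ negate

1. -21.62231, -0.16833
2. -41.97308, -45.91679
3. 76.89873, -161.22025
4. -29.33150, -71.66258
5. -5.91028, -177.87275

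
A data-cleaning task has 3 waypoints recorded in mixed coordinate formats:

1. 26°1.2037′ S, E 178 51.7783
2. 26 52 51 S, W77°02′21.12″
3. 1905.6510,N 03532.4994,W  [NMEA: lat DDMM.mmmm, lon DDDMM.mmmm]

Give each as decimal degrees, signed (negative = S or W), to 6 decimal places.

Point 1:
  Latitude: 26 + 1.2037/60 = 26.0200617
  S ⇒ negate
  λ: 51.7783′ = 0.862972°; total 178.8629717
  E ⇒ keep positive
Point 2:
  Lat: 52′ + 51″ = 52.85000′; 26 + 52.85000/60 = 26.8808333
  hemisphere S, so the sign is −
  λ: 77 + 2/60 + 21.12/3600 = 77.0392000
  W → negative
Point 3:
  Latitude: degrees = first 2 digits = 19, minutes = 5.651; 19 + 5.651/60 = 19.0941833
  N ⇒ keep positive
  λ: degrees = first 3 digits = 35, minutes = 32.4994; 35 + 32.4994/60 = 35.5416567
  W → negative

1. -26.020062, 178.862972
2. -26.880833, -77.039200
3. 19.094183, -35.541657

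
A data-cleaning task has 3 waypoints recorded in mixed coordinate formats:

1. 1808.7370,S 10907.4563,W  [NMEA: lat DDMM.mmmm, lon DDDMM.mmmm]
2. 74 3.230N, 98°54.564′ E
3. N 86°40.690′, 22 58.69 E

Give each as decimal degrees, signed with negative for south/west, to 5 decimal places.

1. -18.14562, -109.12427
2. 74.05383, 98.90940
3. 86.67817, 22.97817

Point 1:
  φ: degrees = first 2 digits = 18, minutes = 8.737; 18 + 8.737/60 = 18.145617
  S → negative
  λ: split at 3 digits → 109° and 7.4563′; 109 + 7.4563/60 = 109.124272
  hemisphere W, so the sign is −
Point 2:
  Lat: 3.23′ = 0.053833°; total 74.053833
  N ⇒ keep positive
  Longitude: 54.564′ = 0.909400°; total 98.909400
  E ⇒ keep positive
Point 3:
  φ: 40.69′ = 0.678167°; total 86.678167
  N → positive
  Longitude: 22 + 58.69/60 = 22.978167
  E ⇒ keep positive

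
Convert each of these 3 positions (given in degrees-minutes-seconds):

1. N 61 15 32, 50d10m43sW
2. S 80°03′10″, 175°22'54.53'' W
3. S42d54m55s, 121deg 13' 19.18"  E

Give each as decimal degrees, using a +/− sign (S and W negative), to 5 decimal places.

Point 1:
  Latitude: 61° + 15/60 + 32/3600 = 61 + 0.250000 + 0.008889 = 61.258889
  N → positive
  Lon: 50° + 10/60 + 43/3600 = 50 + 0.166667 + 0.011944 = 50.178611
  hemisphere W, so the sign is −
Point 2:
  Lat: 80 + 3/60 + 10/3600 = 80.052778
  hemisphere S, so the sign is −
  Lon: 175° + 22/60 + 54.53/3600 = 175 + 0.366667 + 0.015147 = 175.381814
  W ⇒ negate
Point 3:
  Lat: 42 + 54/60 + 55/3600 = 42.915278
  S ⇒ negate
  Lon: 13′ + 19.18″ = 13.31967′; 121 + 13.31967/60 = 121.221994
  E ⇒ keep positive

1. 61.25889, -50.17861
2. -80.05278, -175.38181
3. -42.91528, 121.22199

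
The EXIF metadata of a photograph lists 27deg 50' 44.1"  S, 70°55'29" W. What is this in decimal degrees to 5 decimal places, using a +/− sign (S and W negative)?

-27.84558, -70.92472

Latitude: 27° + 50/60 + 44.1/3600 = 27 + 0.833333 + 0.012250 = 27.845583
S → negative
Longitude: 70° + 55/60 + 29/3600 = 70 + 0.916667 + 0.008056 = 70.924722
W → negative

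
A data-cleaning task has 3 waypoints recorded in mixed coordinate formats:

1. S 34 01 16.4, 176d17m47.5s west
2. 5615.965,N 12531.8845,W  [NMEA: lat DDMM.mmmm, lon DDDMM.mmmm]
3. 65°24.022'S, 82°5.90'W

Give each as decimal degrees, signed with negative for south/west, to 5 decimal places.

Point 1:
  Latitude: 34° + 1/60 + 16.4/3600 = 34 + 0.016667 + 0.004556 = 34.021222
  S → negative
  λ: 176 + 17/60 + 47.5/3600 = 176.296528
  hemisphere W, so the sign is −
Point 2:
  Lat: degrees = first 2 digits = 56, minutes = 15.965; 56 + 15.965/60 = 56.266083
  N → positive
  Lon: degrees = first 3 digits = 125, minutes = 31.8845; 125 + 31.8845/60 = 125.531408
  W ⇒ negate
Point 3:
  Latitude: 65 + 24.022/60 = 65.400367
  hemisphere S, so the sign is −
  Lon: 5.9′ = 0.098333°; total 82.098333
  hemisphere W, so the sign is −

1. -34.02122, -176.29653
2. 56.26608, -125.53141
3. -65.40037, -82.09833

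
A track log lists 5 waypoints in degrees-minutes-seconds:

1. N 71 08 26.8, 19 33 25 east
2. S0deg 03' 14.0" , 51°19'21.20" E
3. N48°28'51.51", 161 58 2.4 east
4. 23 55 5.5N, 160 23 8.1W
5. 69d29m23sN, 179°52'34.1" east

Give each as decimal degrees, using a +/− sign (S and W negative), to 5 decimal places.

Point 1:
  φ: 71 + 8/60 + 26.8/3600 = 71.140778
  N → positive
  Longitude: 19° + 33/60 + 25/3600 = 19 + 0.550000 + 0.006944 = 19.556944
  E ⇒ keep positive
Point 2:
  Lat: 0° + 3/60 + 14/3600 = 0 + 0.050000 + 0.003889 = 0.053889
  S → negative
  λ: 51 + 19/60 + 21.2/3600 = 51.322556
  E → positive
Point 3:
  Lat: 48° + 28/60 + 51.51/3600 = 48 + 0.466667 + 0.014308 = 48.480975
  N ⇒ keep positive
  λ: 161° + 58/60 + 2.4/3600 = 161 + 0.966667 + 0.000667 = 161.967333
  E → positive
Point 4:
  φ: 23° + 55/60 + 5.5/3600 = 23 + 0.916667 + 0.001528 = 23.918194
  N ⇒ keep positive
  λ: 160° + 23/60 + 8.1/3600 = 160 + 0.383333 + 0.002250 = 160.385583
  hemisphere W, so the sign is −
Point 5:
  Latitude: 69 + 29/60 + 23/3600 = 69.489722
  N → positive
  Lon: 179° + 52/60 + 34.1/3600 = 179 + 0.866667 + 0.009472 = 179.876139
  E → positive

1. 71.14078, 19.55694
2. -0.05389, 51.32256
3. 48.48098, 161.96733
4. 23.91819, -160.38558
5. 69.48972, 179.87614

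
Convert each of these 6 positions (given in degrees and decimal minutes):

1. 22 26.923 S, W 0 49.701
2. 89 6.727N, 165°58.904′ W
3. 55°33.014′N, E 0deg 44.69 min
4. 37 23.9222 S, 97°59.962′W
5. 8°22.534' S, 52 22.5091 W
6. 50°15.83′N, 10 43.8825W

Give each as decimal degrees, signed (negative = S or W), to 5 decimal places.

1. -22.44872, -0.82835
2. 89.11212, -165.98173
3. 55.55023, 0.74483
4. -37.39870, -97.99937
5. -8.37557, -52.37515
6. 50.26383, -10.73138

Point 1:
  Lat: 26.923′ = 0.448717°; total 22.448717
  hemisphere S, so the sign is −
  Longitude: 0 + 49.701/60 = 0.828350
  W ⇒ negate
Point 2:
  Latitude: 89 + 6.727/60 = 89.112117
  N → positive
  Lon: 165 + 58.904/60 = 165.981733
  W ⇒ negate
Point 3:
  Latitude: 55 + 33.014/60 = 55.550233
  N ⇒ keep positive
  Longitude: 44.69′ = 0.744833°; total 0.744833
  E → positive
Point 4:
  Latitude: 37 + 23.9222/60 = 37.398703
  S ⇒ negate
  λ: 97 + 59.962/60 = 97.999367
  hemisphere W, so the sign is −
Point 5:
  φ: 8 + 22.534/60 = 8.375567
  hemisphere S, so the sign is −
  λ: 52 + 22.5091/60 = 52.375152
  W ⇒ negate
Point 6:
  Latitude: 50 + 15.83/60 = 50.263833
  N ⇒ keep positive
  λ: 43.8825′ = 0.731375°; total 10.731375
  W → negative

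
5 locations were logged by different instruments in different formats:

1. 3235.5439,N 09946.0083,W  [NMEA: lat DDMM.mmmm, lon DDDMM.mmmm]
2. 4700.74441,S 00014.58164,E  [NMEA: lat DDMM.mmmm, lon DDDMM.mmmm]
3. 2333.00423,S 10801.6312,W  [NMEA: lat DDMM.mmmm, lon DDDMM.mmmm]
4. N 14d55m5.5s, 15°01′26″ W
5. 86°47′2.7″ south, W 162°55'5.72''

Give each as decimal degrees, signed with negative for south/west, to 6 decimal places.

1. 32.592398, -99.766805
2. -47.012407, 0.243027
3. -23.550071, -108.027187
4. 14.918194, -15.023889
5. -86.784083, -162.918256

Point 1:
  Latitude: split at 2 digits → 32° and 35.5439′; 32 + 35.5439/60 = 32.5923983
  N → positive
  λ: split at 3 digits → 099° and 46.0083′; 99 + 46.0083/60 = 99.7668050
  W ⇒ negate
Point 2:
  Latitude: split at 2 digits → 47° and 0.74441′; 47 + 0.74441/60 = 47.0124068
  hemisphere S, so the sign is −
  λ: split at 3 digits → 000° and 14.58164′; 0 + 14.58164/60 = 0.2430273
  E → positive
Point 3:
  φ: split at 2 digits → 23° and 33.00423′; 23 + 33.00423/60 = 23.5500705
  hemisphere S, so the sign is −
  Longitude: split at 3 digits → 108° and 1.6312′; 108 + 1.6312/60 = 108.0271867
  hemisphere W, so the sign is −
Point 4:
  Latitude: 14 + 55/60 + 5.5/3600 = 14.9181944
  N ⇒ keep positive
  Longitude: 15° + 1/60 + 26/3600 = 15 + 0.016667 + 0.007222 = 15.0238889
  hemisphere W, so the sign is −
Point 5:
  Lat: 86 + 47/60 + 2.7/3600 = 86.7840833
  hemisphere S, so the sign is −
  Lon: 55′ + 5.72″ = 55.09533′; 162 + 55.09533/60 = 162.9182556
  hemisphere W, so the sign is −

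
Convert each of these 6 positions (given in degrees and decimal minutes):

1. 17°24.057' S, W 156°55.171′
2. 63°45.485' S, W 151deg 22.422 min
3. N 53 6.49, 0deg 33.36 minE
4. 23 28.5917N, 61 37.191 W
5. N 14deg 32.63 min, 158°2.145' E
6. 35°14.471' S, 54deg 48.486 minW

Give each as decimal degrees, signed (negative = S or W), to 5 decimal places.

Point 1:
  Lat: 17 + 24.057/60 = 17.400950
  hemisphere S, so the sign is −
  λ: 55.171′ = 0.919517°; total 156.919517
  W ⇒ negate
Point 2:
  Lat: 45.485′ = 0.758083°; total 63.758083
  S ⇒ negate
  Lon: 151 + 22.422/60 = 151.373700
  hemisphere W, so the sign is −
Point 3:
  Lat: 53 + 6.49/60 = 53.108167
  N → positive
  Lon: 0 + 33.36/60 = 0.556000
  E ⇒ keep positive
Point 4:
  Latitude: 28.5917′ = 0.476528°; total 23.476528
  N ⇒ keep positive
  λ: 37.191′ = 0.619850°; total 61.619850
  hemisphere W, so the sign is −
Point 5:
  Lat: 32.63′ = 0.543833°; total 14.543833
  N ⇒ keep positive
  λ: 2.145′ = 0.035750°; total 158.035750
  E → positive
Point 6:
  Lat: 14.471′ = 0.241183°; total 35.241183
  hemisphere S, so the sign is −
  Lon: 48.486′ = 0.808100°; total 54.808100
  W → negative

1. -17.40095, -156.91952
2. -63.75808, -151.37370
3. 53.10817, 0.55600
4. 23.47653, -61.61985
5. 14.54383, 158.03575
6. -35.24118, -54.80810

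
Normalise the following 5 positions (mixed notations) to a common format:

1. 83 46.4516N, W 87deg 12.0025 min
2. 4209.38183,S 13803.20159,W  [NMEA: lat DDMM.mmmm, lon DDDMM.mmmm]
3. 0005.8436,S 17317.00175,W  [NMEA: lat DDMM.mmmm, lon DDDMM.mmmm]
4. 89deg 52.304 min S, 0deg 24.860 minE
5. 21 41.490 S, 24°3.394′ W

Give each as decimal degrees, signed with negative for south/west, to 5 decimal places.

Point 1:
  Lat: 83 + 46.4516/60 = 83.774193
  N → positive
  Longitude: 12.0025′ = 0.200042°; total 87.200042
  W → negative
Point 2:
  Latitude: split at 2 digits → 42° and 9.38183′; 42 + 9.38183/60 = 42.156364
  S ⇒ negate
  Lon: degrees = first 3 digits = 138, minutes = 3.20159; 138 + 3.20159/60 = 138.053360
  W ⇒ negate
Point 3:
  φ: degrees = first 2 digits = 0, minutes = 5.8436; 0 + 5.8436/60 = 0.097393
  hemisphere S, so the sign is −
  Longitude: split at 3 digits → 173° and 17.00175′; 173 + 17.00175/60 = 173.283363
  W → negative
Point 4:
  Latitude: 89 + 52.304/60 = 89.871733
  S ⇒ negate
  Lon: 0 + 24.86/60 = 0.414333
  E ⇒ keep positive
Point 5:
  Latitude: 41.49′ = 0.691500°; total 21.691500
  S ⇒ negate
  λ: 3.394′ = 0.056567°; total 24.056567
  W ⇒ negate

1. 83.77419, -87.20004
2. -42.15636, -138.05336
3. -0.09739, -173.28336
4. -89.87173, 0.41433
5. -21.69150, -24.05657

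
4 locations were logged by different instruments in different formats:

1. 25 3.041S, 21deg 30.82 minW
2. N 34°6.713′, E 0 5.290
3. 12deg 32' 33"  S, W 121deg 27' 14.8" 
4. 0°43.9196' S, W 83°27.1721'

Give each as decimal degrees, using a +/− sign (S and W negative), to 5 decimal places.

Point 1:
  φ: 3.041′ = 0.050683°; total 25.050683
  hemisphere S, so the sign is −
  Longitude: 21 + 30.82/60 = 21.513667
  W ⇒ negate
Point 2:
  Lat: 34 + 6.713/60 = 34.111883
  N → positive
  Lon: 0 + 5.29/60 = 0.088167
  E ⇒ keep positive
Point 3:
  Lat: 32′ + 33″ = 32.55000′; 12 + 32.55000/60 = 12.542500
  S ⇒ negate
  Longitude: 27′ + 14.8″ = 27.24667′; 121 + 27.24667/60 = 121.454111
  W ⇒ negate
Point 4:
  φ: 43.9196′ = 0.731993°; total 0.731993
  S → negative
  Longitude: 27.1721′ = 0.452868°; total 83.452868
  hemisphere W, so the sign is −

1. -25.05068, -21.51367
2. 34.11188, 0.08817
3. -12.54250, -121.45411
4. -0.73199, -83.45287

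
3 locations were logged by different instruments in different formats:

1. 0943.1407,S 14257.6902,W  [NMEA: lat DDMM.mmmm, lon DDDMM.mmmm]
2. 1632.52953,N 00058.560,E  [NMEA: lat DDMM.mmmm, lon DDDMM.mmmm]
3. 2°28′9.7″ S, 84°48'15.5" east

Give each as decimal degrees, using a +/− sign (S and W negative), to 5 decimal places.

1. -9.71901, -142.96150
2. 16.54216, 0.97600
3. -2.46936, 84.80431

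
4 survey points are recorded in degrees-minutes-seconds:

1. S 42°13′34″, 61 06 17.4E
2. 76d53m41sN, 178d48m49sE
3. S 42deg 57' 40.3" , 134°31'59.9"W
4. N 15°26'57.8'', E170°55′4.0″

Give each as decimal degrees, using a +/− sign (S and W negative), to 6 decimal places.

1. -42.226111, 61.104833
2. 76.894722, 178.813611
3. -42.961194, -134.533306
4. 15.449389, 170.917778

Point 1:
  Lat: 42° + 13/60 + 34/3600 = 42 + 0.216667 + 0.009444 = 42.2261111
  S ⇒ negate
  λ: 6′ + 17.4″ = 6.29000′; 61 + 6.29000/60 = 61.1048333
  E → positive
Point 2:
  Latitude: 76° + 53/60 + 41/3600 = 76 + 0.883333 + 0.011389 = 76.8947222
  N → positive
  Longitude: 178 + 48/60 + 49/3600 = 178.8136111
  E ⇒ keep positive
Point 3:
  Lat: 42° + 57/60 + 40.3/3600 = 42 + 0.950000 + 0.011194 = 42.9611944
  S → negative
  Longitude: 134 + 31/60 + 59.9/3600 = 134.5333056
  hemisphere W, so the sign is −
Point 4:
  Lat: 15° + 26/60 + 57.8/3600 = 15 + 0.433333 + 0.016056 = 15.4493889
  N → positive
  Lon: 55′ + 4″ = 55.06667′; 170 + 55.06667/60 = 170.9177778
  E → positive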